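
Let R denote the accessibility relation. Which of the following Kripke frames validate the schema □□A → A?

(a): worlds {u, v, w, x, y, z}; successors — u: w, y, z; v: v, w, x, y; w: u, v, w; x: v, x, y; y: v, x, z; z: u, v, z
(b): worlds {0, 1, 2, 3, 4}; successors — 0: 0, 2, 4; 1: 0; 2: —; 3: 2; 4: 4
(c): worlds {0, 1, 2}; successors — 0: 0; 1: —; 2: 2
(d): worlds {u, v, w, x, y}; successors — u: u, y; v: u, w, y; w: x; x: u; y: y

(a)

The schema corresponds to a generalized confluence (Geach) condition: ∀x ∃w (xR²w ∧ x = w).
(a): condition met.
(b): fails — at 1 but no w with 1R²w and 1=w.
(c): fails — at 1 but no w with 1R²w and 1=w.
(d): fails — at v but no t with vR²t and v=t.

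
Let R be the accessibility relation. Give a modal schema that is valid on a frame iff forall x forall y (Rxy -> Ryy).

□(□q → q)

The condition is shift-reflexivity. The T□ schema □(□q → q) defines it.
Suppose □(□q→q) is valid. Take Rxy and set V(q)={w : Ryw}. Then at y, □q holds; since □(□q→q) at x, □q→q at y, so q at y, i.e. Ryy.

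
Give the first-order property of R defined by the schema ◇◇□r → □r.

This is a Sahlqvist (Geach-type) schema ◇^2□^1r → □^1◇^0r.
Minimal-valuation argument: fix x; take any y with xR^2y and any z with xR^1z. Set V(r) to the set of worlds R-reachable from y in exactly 1 step. Then □^1r holds at y, so the antecedent holds at x; validity forces ◇^0r at z, giving a w with zR^0w and yR^1w.
First-order correspondent: ∀x ∀y ∀z ((xR²y ∧ xRz) → ∃w (yRw ∧ z = w)).

∀x ∀y ∀z ((xR²y ∧ xRz) → ∃w (yRw ∧ z = w))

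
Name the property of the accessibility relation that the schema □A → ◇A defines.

seriality: ∀x ∃y Rxy

Suppose □A→◇A is valid. At any x set V(A)=W. Then □A at x, so ◇A at x, so x has a successor.
Conversely, any frame satisfying ∀x ∃y Rxy validates the schema.
So the correspondent is seriality.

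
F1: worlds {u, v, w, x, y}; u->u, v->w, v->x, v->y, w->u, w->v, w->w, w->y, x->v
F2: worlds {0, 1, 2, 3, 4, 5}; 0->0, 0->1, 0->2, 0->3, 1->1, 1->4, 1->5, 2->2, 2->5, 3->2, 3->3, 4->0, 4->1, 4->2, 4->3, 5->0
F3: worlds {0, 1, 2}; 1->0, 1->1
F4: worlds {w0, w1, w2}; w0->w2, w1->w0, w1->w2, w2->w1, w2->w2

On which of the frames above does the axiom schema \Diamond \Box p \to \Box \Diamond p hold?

The schema corresponds to convergence: \forall x \forall y \forall z (Rxy \wedge Rxz \to \exists w (Ryw \wedge Rzw)).
F1: fails — Rvw and Rvy but w and y have no common successor.
F2: fails — R01 and R03 but 1 and 3 have no common successor.
F3: fails — R10 and R10 but 0 and 0 have no common successor.
F4: holds.
Valid on: F4.

F4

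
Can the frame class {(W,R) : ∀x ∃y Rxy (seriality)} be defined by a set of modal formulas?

Yes — defined by □q → ◇q

This is a Sahlqvist condition; the D axiom □q → ◇q defines it.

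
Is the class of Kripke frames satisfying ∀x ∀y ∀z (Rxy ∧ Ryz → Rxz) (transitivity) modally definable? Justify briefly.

Yes: it is transitivity, defined by the 4 schema □r → □□r.
Suppose □r→□□r is valid. Take Rxy, Ryz and set V(r)={w : Rxw}. Then □r at x, so □□r at x, so □r at y, so r at z, i.e. Rxz.

Yes — defined by □r → □□r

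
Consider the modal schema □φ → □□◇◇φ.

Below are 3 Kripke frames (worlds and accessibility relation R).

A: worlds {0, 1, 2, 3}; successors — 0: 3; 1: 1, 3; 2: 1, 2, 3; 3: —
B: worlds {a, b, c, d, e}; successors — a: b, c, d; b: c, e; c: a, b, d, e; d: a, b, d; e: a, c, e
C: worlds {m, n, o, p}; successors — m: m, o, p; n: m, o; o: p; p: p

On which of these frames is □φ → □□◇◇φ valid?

This is the axiom for a generalized confluence (Geach) condition; its first-order frame correspondent is ∀x ∀z (xR²z → ∃w (xRw ∧ zR²w)).
A: fails — 1R²3 but no w with 1Rw and 3R²w.
B: ✓.
C: fails — nR²o but no w with nRw and oR²w.
Valid on: B.

B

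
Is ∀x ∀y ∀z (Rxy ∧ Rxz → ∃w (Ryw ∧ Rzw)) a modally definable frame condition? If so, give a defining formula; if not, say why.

Definable; ◇□p → □◇p defines it

Yes: it is convergence, defined by the .2 schema ◇□p → □◇p.
Suppose ◇□p→□◇p is valid. Take Rxy, Rxz and set V(p)={w : Ryw}. Then □p at y so ◇□p at x, so □◇p at x, so ◇p at z, giving w with Rzw and Ryw.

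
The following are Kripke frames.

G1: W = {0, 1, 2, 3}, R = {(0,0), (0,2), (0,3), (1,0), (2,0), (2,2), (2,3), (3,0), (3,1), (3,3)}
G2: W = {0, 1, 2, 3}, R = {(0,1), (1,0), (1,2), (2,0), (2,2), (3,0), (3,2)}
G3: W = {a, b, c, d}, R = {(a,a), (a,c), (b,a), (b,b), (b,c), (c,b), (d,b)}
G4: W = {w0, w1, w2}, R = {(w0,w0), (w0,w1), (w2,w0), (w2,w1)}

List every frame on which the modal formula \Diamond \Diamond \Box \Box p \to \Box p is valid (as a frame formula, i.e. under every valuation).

This is the axiom for a generalized confluence (Geach) condition; its first-order frame correspondent is \forall x \forall y \forall z ((x R^2 y \wedge xRz) \to \exists w (y R^2 w \wedge z = w)).
G1: fails — 3R²1, 3R1 but no w with 1R²w and 1=w.
G2: fails — 0R²0, 0R1 but no w with 0R²w and 1=w.
G3: condition met.
G4: fails — w0R²w1, w0Rw0 but no w with w1R²w and w0=w.
Valid on: G3.

G3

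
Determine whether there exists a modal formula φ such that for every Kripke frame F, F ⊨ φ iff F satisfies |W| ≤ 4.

If a class were modally definable it would be closed under disjoint unions (Goldblatt–Thomason).
Any modal formula valid on each of 5 disjoint one-world frames is valid on their disjoint union (validity is preserved under disjoint unions). Each one-world frame has |W|=1≤4, but the union has |W|=5.
So no modal formula (or set of formulas) defines exactly the |W|≤4 frames.

No — not modally definable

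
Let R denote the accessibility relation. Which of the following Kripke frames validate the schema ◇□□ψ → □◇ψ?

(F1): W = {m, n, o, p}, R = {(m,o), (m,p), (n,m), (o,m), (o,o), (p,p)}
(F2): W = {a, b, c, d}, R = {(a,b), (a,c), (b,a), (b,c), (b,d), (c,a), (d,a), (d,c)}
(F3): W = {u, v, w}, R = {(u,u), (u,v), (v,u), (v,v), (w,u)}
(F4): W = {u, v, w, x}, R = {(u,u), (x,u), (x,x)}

(F3), (F4)

The schema corresponds to a generalized confluence (Geach) condition: ∀x ∀y ∀z ((xRy ∧ xRz) → ∃w (yR²w ∧ zRw)).
(F1): fails — mRp, mRo but no w with pR²w and oRw.
(F2): fails — aRc, aRc but no w with cR²w and cRw.
(F3): ✓.
(F4): ✓.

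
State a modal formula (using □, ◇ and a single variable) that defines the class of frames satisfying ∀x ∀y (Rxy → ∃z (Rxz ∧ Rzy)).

The condition is density. The C4 schema □□s → □s defines it.
Suppose □□s→□s is valid. Take Rxy and set V(s)={w : xR²w}. Then □□s at x, so □s at x, so s at y, i.e. ∃z(Rxz∧Rzy).

□□s → □s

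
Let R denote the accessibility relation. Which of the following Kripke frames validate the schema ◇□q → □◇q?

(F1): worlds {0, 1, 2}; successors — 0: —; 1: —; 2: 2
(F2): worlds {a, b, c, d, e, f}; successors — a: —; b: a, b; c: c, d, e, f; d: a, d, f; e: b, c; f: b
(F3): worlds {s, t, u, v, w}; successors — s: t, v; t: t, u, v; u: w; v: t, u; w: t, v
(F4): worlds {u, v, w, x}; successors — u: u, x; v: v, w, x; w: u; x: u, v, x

(F1)

The schema corresponds to convergence: ∀x ∀y ∀z (Rxy ∧ Rxz → ∃w (Ryw ∧ Rzw)).
(F1): ✓.
(F2): fails — Rbb and Rba but b and a have no common successor.
(F3): fails — Rtv and Rtu but v and u have no common successor.
(F4): fails — Rvv and Rvw but v and w have no common successor.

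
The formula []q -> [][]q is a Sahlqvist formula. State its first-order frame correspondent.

Suppose □q→□□q is valid. Take Rxy, Ryz and set V(q)={w : Rxw}. Then □q at x, so □□q at x, so □q at y, so q at z, i.e. Rxz.

transitivity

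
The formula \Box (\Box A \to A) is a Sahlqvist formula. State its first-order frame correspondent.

shift-reflexivity: \forall x \forall y (Rxy \to Ryy)

Suppose □(□A→A) is valid. Take Rxy and set V(A)={w : Ryw}. Then at y, □A holds; since □(□A→A) at x, □A→A at y, so A at y, i.e. Ryy.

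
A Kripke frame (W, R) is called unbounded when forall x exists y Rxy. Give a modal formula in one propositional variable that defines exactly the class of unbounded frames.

The condition is seriality. The D schema □ψ → ◇ψ defines it.
Suppose □ψ→◇ψ is valid. At any x set V(ψ)=W. Then □ψ at x, so ◇ψ at x, so x has a successor.

□ψ → ◇ψ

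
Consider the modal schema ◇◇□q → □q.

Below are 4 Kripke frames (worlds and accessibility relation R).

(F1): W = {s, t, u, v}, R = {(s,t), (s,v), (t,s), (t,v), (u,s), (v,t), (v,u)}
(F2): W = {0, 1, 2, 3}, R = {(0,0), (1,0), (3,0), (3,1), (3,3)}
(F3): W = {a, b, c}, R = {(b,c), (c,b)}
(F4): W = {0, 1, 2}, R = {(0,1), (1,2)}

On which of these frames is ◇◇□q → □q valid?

Frame correspondent (Sahlqvist): ∀x ∀y ∀z ((xR²y ∧ xRz) → ∃w (yRw ∧ z = w)) — i.e. a generalized confluence (Geach) condition.
(F1): fails — sR²t, sRt but no w with tRw and t=w.
(F2): fails — 3R²0, 3R1 but no w with 0Rw and 1=w.
(F3): ✓.
(F4): fails — 0R²2, 0R1 but no w with 2Rw and 1=w.

(F3)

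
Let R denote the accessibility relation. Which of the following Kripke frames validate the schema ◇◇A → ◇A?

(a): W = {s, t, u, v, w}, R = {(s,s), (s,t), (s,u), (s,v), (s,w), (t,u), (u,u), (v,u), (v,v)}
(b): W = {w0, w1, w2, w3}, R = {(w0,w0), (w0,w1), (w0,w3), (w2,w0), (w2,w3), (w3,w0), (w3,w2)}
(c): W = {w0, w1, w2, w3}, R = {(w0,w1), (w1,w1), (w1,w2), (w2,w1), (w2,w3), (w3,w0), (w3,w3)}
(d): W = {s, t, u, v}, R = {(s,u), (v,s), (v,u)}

This is the axiom for transitivity; its first-order frame correspondent is ∀x ∀y ∀z (Rxy ∧ Ryz → Rxz).
(a): condition met.
(b): fails — Rw3w2 and Rw2w3 but not Rw3w3.
(c): fails — Rw1w2 and Rw2w3 but not Rw1w3.
(d): condition met.

(a), (d)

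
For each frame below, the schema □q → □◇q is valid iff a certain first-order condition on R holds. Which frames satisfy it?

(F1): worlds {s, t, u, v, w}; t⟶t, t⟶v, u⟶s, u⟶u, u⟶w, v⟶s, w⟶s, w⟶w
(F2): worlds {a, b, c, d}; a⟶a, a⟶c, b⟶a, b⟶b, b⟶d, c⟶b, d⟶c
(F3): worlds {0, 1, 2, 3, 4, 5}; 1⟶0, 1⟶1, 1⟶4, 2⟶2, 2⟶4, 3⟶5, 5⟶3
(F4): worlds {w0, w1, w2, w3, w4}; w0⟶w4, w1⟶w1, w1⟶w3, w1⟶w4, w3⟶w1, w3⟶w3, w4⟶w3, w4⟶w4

This is the axiom for a generalized confluence (Geach) condition; its first-order frame correspondent is ∀x ∀z (xRz → ∃w (xRw ∧ zRw)).
(F1): fails — tRv but no w* with tRw* and vRw*.
(F2): fails — aRc but no w with aRw and cRw.
(F3): fails — 1R0 but no w with 1Rw and 0Rw.
(F4): holds.

(F4)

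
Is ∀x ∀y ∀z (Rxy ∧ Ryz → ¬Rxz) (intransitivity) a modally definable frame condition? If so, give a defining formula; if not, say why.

Any modally definable frame class is closed under surjective bounded morphisms.
The 3-cycle (worlds s,t,u with s→t→u→s) is intransitive. Mapping every world to a single reflexive point • is a surjective bounded morphism; the reflexive point is not intransitive (R••∧R•• but R••).
So the class is not modally definable.

No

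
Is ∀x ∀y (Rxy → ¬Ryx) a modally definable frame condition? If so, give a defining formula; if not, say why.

No

If a class were modally definable it would be closed under surjective bounded morphisms (Goldblatt–Thomason).
The 5-cycle (worlds 0,1,2,3,4 with 0→1→2→3→4→0) is asymmetric. Mapping every world to a single reflexive point • is a surjective bounded morphism, and the reflexive point is not asymmetric (R•• but asymmetry requires ¬R••).
So the class is not modally definable.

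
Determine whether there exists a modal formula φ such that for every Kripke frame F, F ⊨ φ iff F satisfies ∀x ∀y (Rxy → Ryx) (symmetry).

Yes, by p → □◇p

Yes: it is symmetry, defined by the B schema p → □◇p.
Suppose p→□◇p is valid. Take Rxy and set V(p)={x}. Then p at x, so □◇p at x, so ◇p at y, so some z with Ryz has p; z=x, i.e. Ryx.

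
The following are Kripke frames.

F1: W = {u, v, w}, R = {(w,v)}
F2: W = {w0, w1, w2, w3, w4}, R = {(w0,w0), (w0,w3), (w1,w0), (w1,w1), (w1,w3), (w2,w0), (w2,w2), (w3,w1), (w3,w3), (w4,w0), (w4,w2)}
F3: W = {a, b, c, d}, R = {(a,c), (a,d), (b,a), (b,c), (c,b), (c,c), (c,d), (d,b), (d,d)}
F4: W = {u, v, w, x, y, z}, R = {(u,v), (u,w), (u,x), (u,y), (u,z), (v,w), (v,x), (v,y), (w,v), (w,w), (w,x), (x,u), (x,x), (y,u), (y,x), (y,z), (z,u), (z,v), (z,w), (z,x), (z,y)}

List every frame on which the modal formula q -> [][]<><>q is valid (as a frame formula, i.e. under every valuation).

The schema corresponds to a generalized confluence (Geach) condition: forall x forall z (x R^2 z -> exists w (x = w & z R^2 w)).
F1: satisfies the condition.
F2: fails — w2R²w0 but no w with w2=w and w0R²w.
F3: fails — aR²b but no w with a=w and bR²w.
F4: fails — yR²v but no t with y=t and vR²t.
Valid on: F1.

F1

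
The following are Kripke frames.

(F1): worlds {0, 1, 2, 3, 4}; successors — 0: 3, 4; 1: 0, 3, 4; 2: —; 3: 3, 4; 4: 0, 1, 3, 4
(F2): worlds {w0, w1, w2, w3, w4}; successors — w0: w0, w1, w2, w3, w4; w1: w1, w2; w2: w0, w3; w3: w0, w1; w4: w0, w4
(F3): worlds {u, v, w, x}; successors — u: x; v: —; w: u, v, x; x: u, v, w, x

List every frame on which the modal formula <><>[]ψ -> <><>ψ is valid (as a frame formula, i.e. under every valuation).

This is the axiom for a generalized confluence (Geach) condition; its first-order frame correspondent is forall x forall y (x R^2 y -> exists w (yRw & x R^2 w)).
(F1): ✓.
(F2): ✓.
(F3): fails — uR²v but no t with vRt and uR²t.
Valid on: (F1), (F2).

(F1), (F2)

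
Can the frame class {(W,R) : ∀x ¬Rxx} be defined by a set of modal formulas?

Modal frame validity is preserved under surjective bounded morphisms.
The 2-cycle (worlds 0,1 with 0→1→0) is irreflexive, and the map sending every world to a single reflexive point • is a surjective bounded morphism (forth: every edge maps to (•,•); back: every world has a successor). So any modal formula valid on the 2-cycle is also valid on the reflexive point, which is not irreflexive.
So the class is not modally definable.

Not modally definable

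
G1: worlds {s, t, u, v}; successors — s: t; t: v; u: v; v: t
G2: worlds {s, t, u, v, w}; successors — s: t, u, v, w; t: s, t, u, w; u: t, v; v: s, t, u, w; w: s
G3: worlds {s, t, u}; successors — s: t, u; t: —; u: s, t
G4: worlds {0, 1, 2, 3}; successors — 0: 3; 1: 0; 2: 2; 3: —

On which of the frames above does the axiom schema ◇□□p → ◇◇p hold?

Frame correspondent (Sahlqvist): ∀x ∀y (xRy → ∃w (yR²w ∧ xR²w)) — i.e. a generalized confluence (Geach) condition.
G1: fails — sRt but no w with tR²w and sR²w.
G2: satisfies the condition.
G3: fails — sRt but no w with tR²w and sR²w.
G4: fails — 0R3 but no w with 3R²w and 0R²w.
Valid on: G2.

G2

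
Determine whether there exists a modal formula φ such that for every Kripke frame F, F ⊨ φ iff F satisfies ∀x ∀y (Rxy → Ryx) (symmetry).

The condition is symmetry. A defining modal formula is p → □◇p.
Suppose p→□◇p is valid. Take Rxy and set V(p)={x}. Then p at x, so □◇p at x, so ◇p at y, so some z with Ryz has p; z=x, i.e. Ryx.

Definable; p → □◇p defines it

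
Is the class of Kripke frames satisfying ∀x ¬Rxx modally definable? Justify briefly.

If a class were modally definable it would be closed under surjective bounded morphisms (Goldblatt–Thomason).
The 3-cycle (worlds w0,w1,w2 with w0→w1→w2→w0) is irreflexive, and the map sending every world to a single reflexive point • is a surjective bounded morphism (forth: every edge maps to (•,•); back: every world has a successor). So any modal formula valid on the 3-cycle is also valid on the reflexive point, which is not irreflexive.
Hence irreflexivity is not modally definable.

No — not modally definable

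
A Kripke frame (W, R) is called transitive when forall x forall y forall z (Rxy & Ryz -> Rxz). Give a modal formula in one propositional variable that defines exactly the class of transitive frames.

□s → □□s

This is transitivity; the standard corresponding axiom is 4: □s → □□s.
Suppose □s→□□s is valid. Take Rxy, Ryz and set V(s)={w : Rxw}. Then □s at x, so □□s at x, so □s at y, so s at z, i.e. Rxz.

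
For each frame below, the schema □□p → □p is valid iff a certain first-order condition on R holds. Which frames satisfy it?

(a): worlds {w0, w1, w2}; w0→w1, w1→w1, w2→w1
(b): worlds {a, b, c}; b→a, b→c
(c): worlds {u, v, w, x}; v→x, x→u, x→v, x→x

(a), (c)

Frame correspondent (Sahlqvist): ∀x ∀y (Rxy → ∃z (Rxz ∧ Rzy)) — i.e. density.
(a): condition met.
(b): fails — Rba but no z with Rbz and Rza.
(c): condition met.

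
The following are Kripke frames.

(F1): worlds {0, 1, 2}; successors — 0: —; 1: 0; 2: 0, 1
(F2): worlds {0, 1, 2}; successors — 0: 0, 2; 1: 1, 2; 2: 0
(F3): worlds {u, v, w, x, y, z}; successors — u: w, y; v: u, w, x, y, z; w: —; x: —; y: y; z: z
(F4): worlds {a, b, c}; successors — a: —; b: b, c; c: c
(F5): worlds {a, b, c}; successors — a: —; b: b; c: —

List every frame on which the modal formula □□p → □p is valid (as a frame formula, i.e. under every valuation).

(F2), (F4), (F5)

Frame correspondent (Sahlqvist): ∀x ∀y (Rxy → ∃z (Rxz ∧ Rzy)) — i.e. density.
(F1): fails — R10 but no z with R1z and Rz0.
(F2): condition met.
(F3): fails — Ruw but no t with Rut and Rtw.
(F4): condition met.
(F5): condition met.
Valid on: (F2), (F4), (F5).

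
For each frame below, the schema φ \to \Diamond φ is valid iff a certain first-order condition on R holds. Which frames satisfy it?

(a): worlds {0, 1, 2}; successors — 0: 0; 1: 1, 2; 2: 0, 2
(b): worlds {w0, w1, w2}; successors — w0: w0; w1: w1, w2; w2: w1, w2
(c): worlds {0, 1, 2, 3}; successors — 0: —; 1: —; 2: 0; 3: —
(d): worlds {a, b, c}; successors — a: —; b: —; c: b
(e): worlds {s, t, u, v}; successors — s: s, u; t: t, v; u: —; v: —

(a), (b)

This is the axiom for reflexivity; its first-order frame correspondent is \forall x Rxx.
(a): ✓.
(b): ✓.
(c): fails — world 0 does not see itself.
(d): fails — world a does not see itself.
(e): fails — world u does not see itself.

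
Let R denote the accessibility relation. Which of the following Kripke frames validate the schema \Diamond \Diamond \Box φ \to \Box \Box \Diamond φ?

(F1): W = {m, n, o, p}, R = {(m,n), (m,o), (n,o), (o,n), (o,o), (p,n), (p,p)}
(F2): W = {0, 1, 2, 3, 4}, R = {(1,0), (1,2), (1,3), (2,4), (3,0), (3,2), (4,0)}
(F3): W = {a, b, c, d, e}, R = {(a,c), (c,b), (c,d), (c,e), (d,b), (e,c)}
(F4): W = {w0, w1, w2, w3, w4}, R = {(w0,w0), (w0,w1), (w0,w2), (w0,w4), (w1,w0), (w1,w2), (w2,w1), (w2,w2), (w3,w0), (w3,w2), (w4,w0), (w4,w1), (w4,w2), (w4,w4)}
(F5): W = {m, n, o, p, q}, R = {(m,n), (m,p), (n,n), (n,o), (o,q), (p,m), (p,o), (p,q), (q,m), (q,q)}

(F4)

The schema corresponds to a generalized confluence (Geach) condition: \forall x \forall y \forall z ((x R^2 y \wedge x R^2 z) \to \exists w (yRw \wedge zRw)).
(F1): fails — pR²n, pR²p but no w with nRw and pRw.
(F2): fails — 1R²0, 1R²0 but no w with 0Rw and 0Rw.
(F3): fails — aR²b, aR²b but no w with bRw and bRw.
(F4): satisfies the condition.
(F5): fails — mR²m, mR²o but no w with mRw and oRw.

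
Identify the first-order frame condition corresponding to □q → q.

Suppose □q→q is valid. At any x set V(q)={w : Rxw}. Then □q holds at x, so q holds at x, i.e. Rxx.

reflexivity: ∀x Rxx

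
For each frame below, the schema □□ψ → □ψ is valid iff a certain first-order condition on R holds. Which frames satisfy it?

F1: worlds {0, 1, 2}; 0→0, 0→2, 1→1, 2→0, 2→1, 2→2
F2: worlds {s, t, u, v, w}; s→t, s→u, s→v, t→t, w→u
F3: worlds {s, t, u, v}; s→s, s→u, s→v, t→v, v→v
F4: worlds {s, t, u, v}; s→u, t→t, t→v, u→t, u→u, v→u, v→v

F1, F3, F4

This is the axiom for density; its first-order frame correspondent is ∀x ∀y (Rxy → ∃z (Rxz ∧ Rzy)).
F1: condition met.
F2: fails — Rwu but no z with Rwz and Rzu.
F3: condition met.
F4: condition met.
Valid on: F1, F3, F4.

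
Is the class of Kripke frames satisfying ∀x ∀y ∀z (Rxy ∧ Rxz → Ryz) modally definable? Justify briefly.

The condition is the Euclidean property. A defining modal formula is ◇q → □◇q.

Yes — defined by ◇q → □◇q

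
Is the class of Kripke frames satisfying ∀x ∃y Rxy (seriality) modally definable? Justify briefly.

Definable; □p → ◇p defines it

This is a Sahlqvist condition; the D axiom □p → ◇p defines it.
Suppose □p→◇p is valid. At any x set V(p)=W. Then □p at x, so ◇p at x, so x has a successor.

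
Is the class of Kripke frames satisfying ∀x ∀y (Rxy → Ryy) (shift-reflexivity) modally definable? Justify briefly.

Yes, by □(□r → r)

This is a Sahlqvist condition; the T□ axiom □(□r → r) defines it.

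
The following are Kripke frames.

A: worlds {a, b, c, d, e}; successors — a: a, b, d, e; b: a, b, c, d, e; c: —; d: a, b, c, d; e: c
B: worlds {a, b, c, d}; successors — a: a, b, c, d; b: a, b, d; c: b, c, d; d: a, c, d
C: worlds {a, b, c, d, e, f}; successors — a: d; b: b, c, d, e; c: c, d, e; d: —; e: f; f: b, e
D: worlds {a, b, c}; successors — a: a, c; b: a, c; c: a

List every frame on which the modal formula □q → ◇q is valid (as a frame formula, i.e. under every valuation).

This is the axiom for seriality; its first-order frame correspondent is ∀x ∃y Rxy.
A: fails — world c has no successor.
B: ✓.
C: fails — world d has no successor.
D: ✓.

B, D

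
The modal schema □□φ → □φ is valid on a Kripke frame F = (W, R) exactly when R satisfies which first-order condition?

density

This is the C4 axiom.
It corresponds to density: ∀x ∀y (Rxy → ∃z (Rxz ∧ Rzy)).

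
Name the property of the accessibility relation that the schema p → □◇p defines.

symmetry

This is the B axiom.
It corresponds to symmetry: ∀x ∀y (Rxy → Ryx).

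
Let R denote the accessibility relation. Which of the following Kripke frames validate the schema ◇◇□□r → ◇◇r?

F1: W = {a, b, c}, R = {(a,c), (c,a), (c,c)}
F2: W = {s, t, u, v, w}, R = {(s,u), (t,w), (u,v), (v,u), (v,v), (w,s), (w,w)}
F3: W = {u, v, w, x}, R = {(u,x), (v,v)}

Frame correspondent (Sahlqvist): ∀x ∀y (xR²y → ∃w (yR²w ∧ xR²w)) — i.e. a generalized confluence (Geach) condition.
F1: condition met.
F2: fails — tR²s but no w* with sR²w* and tR²w*.
F3: condition met.
Valid on: F1, F3.

F1, F3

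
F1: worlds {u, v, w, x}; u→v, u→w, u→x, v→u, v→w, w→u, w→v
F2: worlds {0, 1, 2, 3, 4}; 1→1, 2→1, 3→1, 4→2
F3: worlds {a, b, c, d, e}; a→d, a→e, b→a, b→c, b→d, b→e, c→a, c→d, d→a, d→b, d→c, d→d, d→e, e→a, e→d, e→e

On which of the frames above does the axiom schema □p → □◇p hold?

F3

Frame correspondent (Sahlqvist): ∀x ∀z (xRz → ∃w (xRw ∧ zRw)) — i.e. a generalized confluence (Geach) condition.
F1: fails — uRx but no t with uRt and xRt.
F2: fails — 4R2 but no w with 4Rw and 2Rw.
F3: ✓.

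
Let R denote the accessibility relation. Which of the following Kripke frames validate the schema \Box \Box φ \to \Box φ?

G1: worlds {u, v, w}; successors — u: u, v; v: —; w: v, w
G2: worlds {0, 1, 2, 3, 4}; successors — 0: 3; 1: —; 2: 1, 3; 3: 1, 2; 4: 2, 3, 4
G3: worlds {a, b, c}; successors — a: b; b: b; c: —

This is the axiom for density; its first-order frame correspondent is \forall x \forall y (Rxy \to \exists z (Rxz \wedge Rzy)).
G1: condition met.
G2: fails — R32 but no z with R3z and Rz2.
G3: condition met.
Valid on: G1, G3.

G1, G3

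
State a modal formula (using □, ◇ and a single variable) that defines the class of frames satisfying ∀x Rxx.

A defining formula is □s → s (the T axiom).
Suppose □s→s is valid. At any x set V(s)={w : Rxw}. Then □s holds at x, so s holds at x, i.e. Rxx.

□s → s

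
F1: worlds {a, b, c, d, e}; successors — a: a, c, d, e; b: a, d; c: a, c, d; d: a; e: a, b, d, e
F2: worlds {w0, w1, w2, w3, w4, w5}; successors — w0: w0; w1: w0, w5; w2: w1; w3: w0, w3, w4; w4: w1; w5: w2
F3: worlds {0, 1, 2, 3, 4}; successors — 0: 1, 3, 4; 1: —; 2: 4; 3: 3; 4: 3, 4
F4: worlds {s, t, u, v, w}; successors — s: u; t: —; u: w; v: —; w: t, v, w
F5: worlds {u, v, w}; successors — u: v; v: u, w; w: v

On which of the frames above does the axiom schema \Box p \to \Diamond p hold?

Frame correspondent (Sahlqvist): \forall x \exists y Rxy — i.e. seriality.
F1: ✓.
F2: ✓.
F3: fails — world 1 has no successor.
F4: fails — world t has no successor.
F5: ✓.
Valid on: F1, F2, F5.

F1, F2, F5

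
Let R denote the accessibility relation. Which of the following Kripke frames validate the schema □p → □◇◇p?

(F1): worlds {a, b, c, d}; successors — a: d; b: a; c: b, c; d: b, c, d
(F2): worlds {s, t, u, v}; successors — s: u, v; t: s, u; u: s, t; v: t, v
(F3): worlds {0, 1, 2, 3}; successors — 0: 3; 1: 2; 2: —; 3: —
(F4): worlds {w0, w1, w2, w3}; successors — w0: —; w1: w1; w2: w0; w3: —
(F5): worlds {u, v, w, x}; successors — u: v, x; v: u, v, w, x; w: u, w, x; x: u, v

(F2), (F5)

This is the axiom for a generalized confluence (Geach) condition; its first-order frame correspondent is ∀x ∀z (xRz → ∃w (xRw ∧ zR²w)).
(F1): fails — bRa but no w with bRw and aR²w.
(F2): satisfies the condition.
(F3): fails — 0R3 but no w with 0Rw and 3R²w.
(F4): fails — w2Rw0 but no w with w2Rw and w0R²w.
(F5): satisfies the condition.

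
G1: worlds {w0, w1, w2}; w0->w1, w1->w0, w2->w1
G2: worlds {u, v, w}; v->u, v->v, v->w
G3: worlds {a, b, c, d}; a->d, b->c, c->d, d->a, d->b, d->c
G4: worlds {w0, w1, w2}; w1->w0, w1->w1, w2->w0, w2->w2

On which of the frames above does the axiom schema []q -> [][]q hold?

G2, G4

Frame correspondent (Sahlqvist): forall x forall y forall z (Rxy & Ryz -> Rxz) — i.e. transitivity.
G1: fails — Rw0w1 and Rw1w0 but not Rw0w0.
G2: holds.
G3: fails — Rbc and Rcd but not Rbd.
G4: holds.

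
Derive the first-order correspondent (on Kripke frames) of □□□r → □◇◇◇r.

This is a Sahlqvist (Geach-type) schema ◇^0□^3r → □^1◇^3r.
First-order correspondent: ∀x ∀z (xRz → ∃w (xR³w ∧ zR³w)).

∀x ∀z (xRz → ∃w (xR³w ∧ zR³w))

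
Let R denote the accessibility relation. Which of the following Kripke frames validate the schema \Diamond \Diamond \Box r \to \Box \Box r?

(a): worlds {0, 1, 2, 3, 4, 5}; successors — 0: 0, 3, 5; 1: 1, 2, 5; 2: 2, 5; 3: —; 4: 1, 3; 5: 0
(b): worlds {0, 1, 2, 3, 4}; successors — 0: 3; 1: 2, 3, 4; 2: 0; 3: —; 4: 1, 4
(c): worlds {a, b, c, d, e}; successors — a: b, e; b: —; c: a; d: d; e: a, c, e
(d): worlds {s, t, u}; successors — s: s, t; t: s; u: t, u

none

The schema corresponds to a generalized confluence (Geach) condition: \forall x \forall y \forall z ((x R^2 y \wedge x R^2 z) \to \exists w (yRw \wedge z = w)).
(a): fails — 0R²3, 0R²0 but no w with 3Rw and 0=w.
(b): fails — 1R²0, 1R²0 but no w with 0Rw and 0=w.
(c): fails — aR²a, aR²a but no w with aRw and a=w.
(d): fails — sR²t, sR²t but no w with tRw and t=w.
Valid on no frame.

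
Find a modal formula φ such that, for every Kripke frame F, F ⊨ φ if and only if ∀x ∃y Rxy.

□p → ◇p

A defining formula is □p → ◇p (the D axiom).
Suppose □p→◇p is valid. At any x set V(p)=W. Then □p at x, so ◇p at x, so x has a successor.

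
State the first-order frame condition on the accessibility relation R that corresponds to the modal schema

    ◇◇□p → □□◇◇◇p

This is a Sahlqvist (Geach-type) schema ◇^2□^1p → □^2◇^3p.
Minimal-valuation argument: fix x; take any y with xR^2y and any z with xR^2z. Set V(p) to the set of worlds R-reachable from y in exactly 1 step. Then □^1p holds at y, so the antecedent holds at x; validity forces ◇^3p at z, giving a w with zR^3w and yR^1w.
First-order correspondent: ∀x ∀y ∀z ((xR²y ∧ xR²z) → ∃w (yRw ∧ zR³w)).

∀x ∀y ∀z ((xR²y ∧ xR²z) → ∃w (yRw ∧ zR³w))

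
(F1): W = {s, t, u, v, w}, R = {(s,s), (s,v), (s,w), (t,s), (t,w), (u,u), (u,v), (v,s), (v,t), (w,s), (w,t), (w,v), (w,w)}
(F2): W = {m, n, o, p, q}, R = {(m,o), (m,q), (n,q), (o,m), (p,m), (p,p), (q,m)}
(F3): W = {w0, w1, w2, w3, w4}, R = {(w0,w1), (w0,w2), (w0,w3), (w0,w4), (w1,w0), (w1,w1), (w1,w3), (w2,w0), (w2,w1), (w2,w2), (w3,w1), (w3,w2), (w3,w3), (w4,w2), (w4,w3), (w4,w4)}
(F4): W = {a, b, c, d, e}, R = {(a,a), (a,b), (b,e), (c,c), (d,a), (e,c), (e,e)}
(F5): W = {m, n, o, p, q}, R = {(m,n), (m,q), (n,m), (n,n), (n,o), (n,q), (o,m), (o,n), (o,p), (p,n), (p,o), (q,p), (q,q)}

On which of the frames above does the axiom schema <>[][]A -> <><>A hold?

(F1), (F3), (F4), (F5)

The schema corresponds to a generalized confluence (Geach) condition: forall x forall y (xRy -> exists w (y R^2 w & x R^2 w)).
(F1): satisfies the condition.
(F2): fails — mRo but no w with oR²w and mR²w.
(F3): satisfies the condition.
(F4): satisfies the condition.
(F5): satisfies the condition.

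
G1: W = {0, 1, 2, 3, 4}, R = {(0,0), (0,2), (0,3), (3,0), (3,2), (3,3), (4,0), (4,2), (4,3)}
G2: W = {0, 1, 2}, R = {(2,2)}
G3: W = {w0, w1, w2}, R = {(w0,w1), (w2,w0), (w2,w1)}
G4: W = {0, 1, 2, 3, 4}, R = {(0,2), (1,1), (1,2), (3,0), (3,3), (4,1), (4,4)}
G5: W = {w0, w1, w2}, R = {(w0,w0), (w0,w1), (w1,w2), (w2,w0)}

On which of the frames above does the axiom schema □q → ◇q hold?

Frame correspondent (Sahlqvist): ∀x ∃y Rxy — i.e. seriality.
G1: fails — world 1 has no successor.
G2: fails — world 0 has no successor.
G3: fails — world w1 has no successor.
G4: fails — world 2 has no successor.
G5: holds.

G5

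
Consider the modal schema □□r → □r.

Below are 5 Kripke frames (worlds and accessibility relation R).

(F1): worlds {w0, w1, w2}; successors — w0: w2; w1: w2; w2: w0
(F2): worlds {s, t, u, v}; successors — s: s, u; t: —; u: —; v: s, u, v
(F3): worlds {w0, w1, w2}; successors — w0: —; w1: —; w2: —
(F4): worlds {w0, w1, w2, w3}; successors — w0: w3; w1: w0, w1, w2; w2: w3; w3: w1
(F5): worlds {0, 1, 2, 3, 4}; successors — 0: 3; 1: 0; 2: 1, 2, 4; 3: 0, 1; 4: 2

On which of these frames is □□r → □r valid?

(F2), (F3)

This is the axiom for density; its first-order frame correspondent is ∀x ∀y (Rxy → ∃z (Rxz ∧ Rzy)).
(F1): fails — Rw1w2 but no z with Rw1z and Rzw2.
(F2): holds.
(F3): holds.
(F4): fails — Rw0w3 but no z with Rw0z and Rzw3.
(F5): fails — R10 but no z with R1z and Rz0.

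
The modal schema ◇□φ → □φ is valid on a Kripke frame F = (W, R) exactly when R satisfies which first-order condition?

Replacing φ by ¬φ and contraposing gives the equivalent schema ◇φ → □◇φ.
Suppose ◇φ→□◇φ is valid. Take Rxy, Rxz and set V(φ)={y}. Then ◇φ at x, so □◇φ at x, so ◇φ at z, so some w with Rzw has φ; w=y, i.e. Rzy. By symmetry of the argument, Ryz.
Conversely, on a frame with the Euclidean property the schema holds at every world under every valuation.
So the correspondent is the Euclidean property.

the Euclidean property: ∀x ∀y ∀z (Rxy ∧ Rxz → Ryz)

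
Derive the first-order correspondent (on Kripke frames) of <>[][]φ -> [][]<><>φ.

This is a Sahlqvist (Geach-type) schema ◇^1□^2φ → □^2◇^2φ.
Minimal-valuation argument: fix x; take any y with xR^1y and any z with xR^2z. Set V(φ) to the set of worlds R-reachable from y in exactly 2 steps. Then □^2φ holds at y, so the antecedent holds at x; validity forces ◇^2φ at z, giving a w with zR^2w and yR^2w.
First-order correspondent: forall x forall y forall z ((xRy & x R^2 z) -> exists w (y R^2 w & z R^2 w)).

forall x forall y forall z ((xRy & x R^2 z) -> exists w (y R^2 w & z R^2 w))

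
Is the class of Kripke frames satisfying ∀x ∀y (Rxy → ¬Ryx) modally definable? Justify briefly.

No

Modal frame validity is preserved under surjective bounded morphisms.
The 5-cycle (worlds a,b,c,d,e with a→b→c→d→e→a) is asymmetric. Mapping every world to a single reflexive point • is a surjective bounded morphism, and the reflexive point is not asymmetric (R•• but asymmetry requires ¬R••).
So the class is not modally definable.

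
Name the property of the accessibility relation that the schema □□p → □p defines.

density: ∀x ∀y (Rxy → ∃z (Rxz ∧ Rzy))

Suppose □□p→□p is valid. Take Rxy and set V(p)={w : xR²w}. Then □□p at x, so □p at x, so p at y, i.e. ∃z(Rxz∧Rzy).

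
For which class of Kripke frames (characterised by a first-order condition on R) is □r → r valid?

Suppose □r→r is valid. At any x set V(r)={w : Rxw}. Then □r holds at x, so r holds at x, i.e. Rxx.

reflexivity: ∀x Rxx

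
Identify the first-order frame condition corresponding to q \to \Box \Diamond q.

symmetry: \forall x \forall y (Rxy \to Ryx)

Suppose q→□◇q is valid. Take Rxy and set V(q)={x}. Then q at x, so □◇q at x, so ◇q at y, so some z with Ryz has q; z=x, i.e. Ryx.
Conversely, on a frame with symmetry the schema holds at every world under every valuation.
Frame condition: \forall x \forall y (Rxy \to Ryx).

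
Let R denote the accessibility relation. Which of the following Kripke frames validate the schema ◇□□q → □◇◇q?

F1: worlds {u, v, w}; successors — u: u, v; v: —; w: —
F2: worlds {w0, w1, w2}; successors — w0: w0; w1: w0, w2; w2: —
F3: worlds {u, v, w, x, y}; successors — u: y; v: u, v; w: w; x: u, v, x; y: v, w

The schema corresponds to a generalized confluence (Geach) condition: ∀x ∀y ∀z ((xRy ∧ xRz) → ∃w (yR²w ∧ zR²w)).
F1: fails — uRu, uRv but no t with uR²t and vR²t.
F2: fails — w1Rw0, w1Rw2 but no w with w0R²w and w2R²w.
F3: fails — yRv, yRw but no t with vR²t and wR²t.

none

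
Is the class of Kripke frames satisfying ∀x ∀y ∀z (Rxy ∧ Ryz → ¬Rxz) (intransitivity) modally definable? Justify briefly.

Any modally definable frame class is closed under surjective bounded morphisms.
The 3-cycle (worlds w0,w1,w2 with w0→w1→w2→w0) is intransitive. Mapping every world to a single reflexive point • is a surjective bounded morphism; the reflexive point is not intransitive (R••∧R•• but R••).
So no modal formula (or set of formulas) defines exactly the intransitive frames.

No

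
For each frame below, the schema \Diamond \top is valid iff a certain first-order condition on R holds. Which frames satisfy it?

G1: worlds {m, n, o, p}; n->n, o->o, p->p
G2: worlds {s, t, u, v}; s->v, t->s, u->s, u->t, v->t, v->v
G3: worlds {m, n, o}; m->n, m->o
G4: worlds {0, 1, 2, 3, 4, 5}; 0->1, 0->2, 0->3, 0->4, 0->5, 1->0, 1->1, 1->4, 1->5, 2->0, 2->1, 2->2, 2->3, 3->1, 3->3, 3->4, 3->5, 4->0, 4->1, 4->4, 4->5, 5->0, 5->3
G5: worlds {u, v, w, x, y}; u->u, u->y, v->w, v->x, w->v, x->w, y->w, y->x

G2, G4, G5

This is the axiom for seriality; its first-order frame correspondent is \forall x \exists y Rxy.
G1: fails — world m has no successor.
G2: holds.
G3: fails — world n has no successor.
G4: holds.
G5: holds.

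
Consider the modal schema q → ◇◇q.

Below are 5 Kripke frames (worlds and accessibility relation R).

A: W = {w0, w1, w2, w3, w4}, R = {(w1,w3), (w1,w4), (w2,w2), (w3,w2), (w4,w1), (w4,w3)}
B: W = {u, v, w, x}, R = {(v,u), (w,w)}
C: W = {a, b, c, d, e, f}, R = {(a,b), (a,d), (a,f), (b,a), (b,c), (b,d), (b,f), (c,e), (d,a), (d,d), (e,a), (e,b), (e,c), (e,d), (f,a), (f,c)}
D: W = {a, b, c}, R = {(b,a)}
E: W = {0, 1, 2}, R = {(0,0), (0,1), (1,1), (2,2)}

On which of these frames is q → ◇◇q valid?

C, E

Frame correspondent (Sahlqvist): ∀x ∃w (x = w ∧ xR²w) — i.e. a generalized confluence (Geach) condition.
A: fails — at w0 but no w with w0=w and w0R²w.
B: fails — at u but no t with u=t and uR²t.
C: holds.
D: fails — at a but no w with a=w and aR²w.
E: holds.
Valid on: C, E.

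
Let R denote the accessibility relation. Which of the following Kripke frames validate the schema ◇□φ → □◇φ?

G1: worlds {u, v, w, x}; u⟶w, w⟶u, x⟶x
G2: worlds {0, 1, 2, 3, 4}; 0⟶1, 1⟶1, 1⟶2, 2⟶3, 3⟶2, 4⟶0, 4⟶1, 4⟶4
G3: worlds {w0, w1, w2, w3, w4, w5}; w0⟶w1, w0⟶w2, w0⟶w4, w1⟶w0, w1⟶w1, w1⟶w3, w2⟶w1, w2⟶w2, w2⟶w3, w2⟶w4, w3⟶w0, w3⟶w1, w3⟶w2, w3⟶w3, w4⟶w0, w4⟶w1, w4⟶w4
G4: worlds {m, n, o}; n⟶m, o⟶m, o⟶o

The schema corresponds to convergence: ∀x ∀y ∀z (Rxy ∧ Rxz → ∃w (Ryw ∧ Rzw)).
G1: holds.
G2: fails — R12 and R11 but 2 and 1 have no common successor.
G3: holds.
G4: fails — Rnm and Rnm but m and m have no common successor.

G1, G3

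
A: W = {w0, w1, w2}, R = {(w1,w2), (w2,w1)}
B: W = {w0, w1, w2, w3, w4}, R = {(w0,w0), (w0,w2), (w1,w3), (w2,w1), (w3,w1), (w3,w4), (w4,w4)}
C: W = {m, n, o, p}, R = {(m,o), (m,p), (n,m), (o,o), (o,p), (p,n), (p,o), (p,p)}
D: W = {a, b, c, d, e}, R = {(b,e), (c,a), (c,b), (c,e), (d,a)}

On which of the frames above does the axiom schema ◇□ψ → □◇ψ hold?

Frame correspondent (Sahlqvist): ∀x ∀y ∀z (Rxy ∧ Rxz → ∃w (Ryw ∧ Rzw)) — i.e. convergence.
A: ✓.
B: fails — Rw0w2 and Rw0w0 but w2 and w0 have no common successor.
C: fails — Rpn and Rpo but n and o have no common successor.
D: fails — Rbe and Rbe but e and e have no common successor.

A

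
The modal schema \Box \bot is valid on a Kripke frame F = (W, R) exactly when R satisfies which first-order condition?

emptiness of R: \forall x \forall y \neg Rxy

□⊥ is valid iff no world has any successor (otherwise □⊥ fails at any world with one).
Conversely, on a frame with emptiness of R the schema holds at every world under every valuation.
Frame condition: \forall x \forall y \neg Rxy.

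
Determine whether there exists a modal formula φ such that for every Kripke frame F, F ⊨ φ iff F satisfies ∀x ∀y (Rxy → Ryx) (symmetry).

This is a Sahlqvist condition; the B axiom q → □◇q defines it.
Suppose q→□◇q is valid. Take Rxy and set V(q)={x}. Then q at x, so □◇q at x, so ◇q at y, so some z with Ryz has q; z=x, i.e. Ryx.

Definable; q → □◇q defines it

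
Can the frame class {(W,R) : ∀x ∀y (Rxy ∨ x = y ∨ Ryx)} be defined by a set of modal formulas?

Any modally definable frame class is closed under disjoint unions.
Take 3 disjoint single-world reflexive frames: each is trivially connected, but their disjoint union has 3 worlds with no edge between distinct components, so it is not connected.
Hence connectedness of R is not modally definable.

No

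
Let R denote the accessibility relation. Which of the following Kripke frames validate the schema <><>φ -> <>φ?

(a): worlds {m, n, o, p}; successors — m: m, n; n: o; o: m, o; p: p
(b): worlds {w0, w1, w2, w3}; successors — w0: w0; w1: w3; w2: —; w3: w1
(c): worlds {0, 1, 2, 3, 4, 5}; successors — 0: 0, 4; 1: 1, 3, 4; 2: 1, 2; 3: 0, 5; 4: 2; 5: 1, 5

Frame correspondent (Sahlqvist): forall x forall y forall z (Rxy & Ryz -> Rxz) — i.e. transitivity.
(a): fails — Rom and Rmn but not Ron.
(b): fails — Rw3w1 and Rw1w3 but not Rw3w3.
(c): fails — R51 and R14 but not R54.
Valid on no frame.

none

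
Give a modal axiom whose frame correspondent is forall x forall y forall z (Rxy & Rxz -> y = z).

◇q → □q

This is partial functionality; the standard corresponding axiom is CD: ◇q → □q.
Suppose ◇q→□q is valid. Take Rxy, Rxz and set V(q)={y}. Then ◇q at x, so □q at x, so q at z, i.e. z=y.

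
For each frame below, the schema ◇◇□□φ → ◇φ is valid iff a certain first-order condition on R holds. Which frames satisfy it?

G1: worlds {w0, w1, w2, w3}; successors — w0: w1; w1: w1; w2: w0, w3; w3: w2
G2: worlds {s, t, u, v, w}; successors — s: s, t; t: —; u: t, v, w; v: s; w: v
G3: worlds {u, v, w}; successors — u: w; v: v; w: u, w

G3

This is the axiom for a generalized confluence (Geach) condition; its first-order frame correspondent is ∀x ∀y (xR²y → ∃w (yR²w ∧ xRw)).
G1: fails — w2R²w1 but no w with w1R²w and w2Rw.
G2: fails — sR²t but no w* with tR²w* and sRw*.
G3: ✓.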